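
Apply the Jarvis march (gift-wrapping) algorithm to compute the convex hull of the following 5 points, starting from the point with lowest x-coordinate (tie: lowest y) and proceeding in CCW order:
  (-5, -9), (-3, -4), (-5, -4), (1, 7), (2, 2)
Hull (CCW) = [(-5, -9), (2, 2), (1, 7), (-5, -4)]

Jarvis march: at each step, from the current hull vertex p, select the next vertex q as the point such that every other point lies strictly to the left of (or on) the directed line p → q. (Equivalently: for every other point r, the cross product (q − p) × (r − p) ≥ 0.)
Starting point (lowest x, tie lowest y): (-5, -9). Wrap until returning to start. Resulting hull: (-5, -9), (2, 2), (1, 7), (-5, -4).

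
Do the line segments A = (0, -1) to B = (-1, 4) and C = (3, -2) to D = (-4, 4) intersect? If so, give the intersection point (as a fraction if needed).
Yes; intersection at (-11/29, 26/29) (t = 11/29 on AB, s = 14/29 on CD)

Parametrize AB as A + t(B − A) = (0 + -1 t, -1 + 5 t) and CD as C + s(D − C) = (3 + -7 s, -2 + 6 s). Solve the linear system for (t, s). Determinant = -29 ≠ 0, so a unique intersection of the containing lines exists. Solution: t = 11/29, s = 14/29 — both in [0, 1], so the segments cross. Intersection point: (-11/29, 26/29).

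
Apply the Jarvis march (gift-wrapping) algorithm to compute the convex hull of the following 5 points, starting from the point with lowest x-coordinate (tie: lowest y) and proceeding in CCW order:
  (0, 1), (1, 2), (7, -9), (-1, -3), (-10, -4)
Hull (CCW) = [(-10, -4), (7, -9), (1, 2)]

Jarvis march: at each step, from the current hull vertex p, select the next vertex q as the point such that every other point lies strictly to the left of (or on) the directed line p → q. (Equivalently: for every other point r, the cross product (q − p) × (r − p) ≥ 0.)
Starting point (lowest x, tie lowest y): (-10, -4). Wrap until returning to start. Resulting hull: (-10, -4), (7, -9), (1, 2).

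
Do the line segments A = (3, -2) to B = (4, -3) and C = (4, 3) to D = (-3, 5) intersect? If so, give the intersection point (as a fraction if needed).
No (intersection of containing lines falls outside at least one segment)

Parametrize and solve: t = -37/5, s = 6/5. At least one of these is outside [0, 1], so the segments do not intersect.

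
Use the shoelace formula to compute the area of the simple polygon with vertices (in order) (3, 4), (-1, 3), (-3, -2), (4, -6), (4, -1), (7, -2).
Area = 103/2

Shoelace formula: Area = (1/2) |Σ_i (x_i · y_{i+1} − x_{i+1} · y_i)| (indices mod n). Compute each cross term:
  (3)(3) − (-1)(4) = 13
  (-1)(-2) − (-3)(3) = 11
  (-3)(-6) − (4)(-2) = 26
  (4)(-1) − (4)(-6) = 20
  (4)(-2) − (7)(-1) = -1
  (7)(4) − (3)(-2) = 34
Sum = 103, so (signed) Area = 103/2 = 103/2, |Area| = 103/2.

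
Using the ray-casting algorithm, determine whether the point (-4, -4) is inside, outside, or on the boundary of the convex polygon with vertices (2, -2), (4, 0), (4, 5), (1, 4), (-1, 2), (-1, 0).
The point (-4, -4) lies strictly outside the polygon

Cast a horizontal ray to the right from the query point and count how many polygon edges it crosses (each edge strictly once or zero times, handled with the usual half-open convention). 
Parity of crossings → even ⇒ outside.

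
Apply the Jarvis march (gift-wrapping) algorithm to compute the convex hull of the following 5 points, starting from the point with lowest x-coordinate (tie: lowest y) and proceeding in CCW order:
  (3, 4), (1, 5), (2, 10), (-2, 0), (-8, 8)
Hull (CCW) = [(-8, 8), (-2, 0), (3, 4), (2, 10)]

Jarvis march: at each step, from the current hull vertex p, select the next vertex q as the point such that every other point lies strictly to the left of (or on) the directed line p → q. (Equivalently: for every other point r, the cross product (q − p) × (r − p) ≥ 0.)
Starting point (lowest x, tie lowest y): (-8, 8). Wrap until returning to start. Resulting hull: (-8, 8), (-2, 0), (3, 4), (2, 10).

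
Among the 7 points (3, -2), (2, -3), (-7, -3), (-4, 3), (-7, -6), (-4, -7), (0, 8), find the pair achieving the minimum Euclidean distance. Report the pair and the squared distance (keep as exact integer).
Pair = ((3, -2), (2, -3)); squared distance = 2

Compute all C(7, 2) = 21 pairwise squared distances (x_i − x_j)² + (y_i − y_j)². The minimum is 2, attained by the pair ((3, -2), (2, -3)).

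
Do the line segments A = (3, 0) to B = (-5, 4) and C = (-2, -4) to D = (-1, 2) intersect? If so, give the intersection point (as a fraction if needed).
Yes; intersection at (-1, 2) (t = 1/2 on AB, s = 1 on CD)

Parametrize AB as A + t(B − A) = (3 + -8 t, 0 + 4 t) and CD as C + s(D − C) = (-2 + 1 s, -4 + 6 s). Solve the linear system for (t, s). Determinant = 52 ≠ 0, so a unique intersection of the containing lines exists. Solution: t = 1/2, s = 1 — both in [0, 1], so the segments cross. Intersection point: (-1, 2).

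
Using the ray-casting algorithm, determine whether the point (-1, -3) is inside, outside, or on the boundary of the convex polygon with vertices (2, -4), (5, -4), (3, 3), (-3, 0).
The point (-1, -3) lies strictly outside the polygon

Cast a horizontal ray to the right from the query point and count how many polygon edges it crosses (each edge strictly once or zero times, handled with the usual half-open convention). 
Parity of crossings → even ⇒ outside.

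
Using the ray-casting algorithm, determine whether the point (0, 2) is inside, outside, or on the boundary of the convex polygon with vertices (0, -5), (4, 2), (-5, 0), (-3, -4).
The point (0, 2) lies strictly outside the polygon

Cast a horizontal ray to the right from the query point and count how many polygon edges it crosses (each edge strictly once or zero times, handled with the usual half-open convention). 
Parity of crossings → even ⇒ outside.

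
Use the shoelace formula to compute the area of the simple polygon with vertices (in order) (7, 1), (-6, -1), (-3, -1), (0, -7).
Area = 36

Shoelace formula: Area = (1/2) |Σ_i (x_i · y_{i+1} − x_{i+1} · y_i)| (indices mod n). Compute each cross term:
  (7)(-1) − (-6)(1) = -1
  (-6)(-1) − (-3)(-1) = 3
  (-3)(-7) − (0)(-1) = 21
  (0)(1) − (7)(-7) = 49
Sum = 72, so (signed) Area = 72/2 = 36, |Area| = 36.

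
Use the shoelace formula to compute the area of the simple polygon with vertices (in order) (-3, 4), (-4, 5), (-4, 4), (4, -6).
Area = 11/2

Shoelace formula: Area = (1/2) |Σ_i (x_i · y_{i+1} − x_{i+1} · y_i)| (indices mod n). Compute each cross term:
  (-3)(5) − (-4)(4) = 1
  (-4)(4) − (-4)(5) = 4
  (-4)(-6) − (4)(4) = 8
  (4)(4) − (-3)(-6) = -2
Sum = 11, so (signed) Area = 11/2 = 11/2, |Area| = 11/2.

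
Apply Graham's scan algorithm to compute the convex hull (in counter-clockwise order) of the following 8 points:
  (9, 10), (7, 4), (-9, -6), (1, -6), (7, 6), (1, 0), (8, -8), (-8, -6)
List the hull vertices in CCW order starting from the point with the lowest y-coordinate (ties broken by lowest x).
Hull (CCW) = [(8, -8), (9, 10), (-9, -6)]

Graham scan procedure:
  1. Find the pivot p₀ = point with lowest y (tie → lowest x): (8, -8).
  2. Sort the remaining points by polar angle around p₀.
  3. Walk through sorted points, maintaining a stack; pop the top while the last three entries make a non-left turn (cross product ≤ 0).
  4. Final stack is the convex hull in CCW order: (8, -8), (9, 10), (-9, -6).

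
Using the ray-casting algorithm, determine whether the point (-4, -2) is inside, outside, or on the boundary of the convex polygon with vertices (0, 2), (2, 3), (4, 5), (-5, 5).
The point (-4, -2) lies strictly outside the polygon

Cast a horizontal ray to the right from the query point and count how many polygon edges it crosses (each edge strictly once or zero times, handled with the usual half-open convention). 
Parity of crossings → even ⇒ outside.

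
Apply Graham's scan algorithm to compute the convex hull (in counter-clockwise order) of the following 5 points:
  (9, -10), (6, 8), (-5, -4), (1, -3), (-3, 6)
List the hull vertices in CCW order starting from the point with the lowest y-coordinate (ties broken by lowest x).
Hull (CCW) = [(9, -10), (6, 8), (-3, 6), (-5, -4)]

Graham scan procedure:
  1. Find the pivot p₀ = point with lowest y (tie → lowest x): (9, -10).
  2. Sort the remaining points by polar angle around p₀.
  3. Walk through sorted points, maintaining a stack; pop the top while the last three entries make a non-left turn (cross product ≤ 0).
  4. Final stack is the convex hull in CCW order: (9, -10), (6, 8), (-3, 6), (-5, -4).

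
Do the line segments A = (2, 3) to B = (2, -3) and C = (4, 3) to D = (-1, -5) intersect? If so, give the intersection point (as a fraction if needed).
Yes; intersection at (2, -1/5) (t = 8/15 on AB, s = 2/5 on CD)

Parametrize AB as A + t(B − A) = (2 + 0 t, 3 + -6 t) and CD as C + s(D − C) = (4 + -5 s, 3 + -8 s). Solve the linear system for (t, s). Determinant = 30 ≠ 0, so a unique intersection of the containing lines exists. Solution: t = 8/15, s = 2/5 — both in [0, 1], so the segments cross. Intersection point: (2, -1/5).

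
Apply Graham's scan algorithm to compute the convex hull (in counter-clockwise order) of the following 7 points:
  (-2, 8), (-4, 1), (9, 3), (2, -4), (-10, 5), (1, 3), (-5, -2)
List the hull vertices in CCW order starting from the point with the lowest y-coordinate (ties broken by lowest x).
Hull (CCW) = [(2, -4), (9, 3), (-2, 8), (-10, 5), (-5, -2)]

Graham scan procedure:
  1. Find the pivot p₀ = point with lowest y (tie → lowest x): (2, -4).
  2. Sort the remaining points by polar angle around p₀.
  3. Walk through sorted points, maintaining a stack; pop the top while the last three entries make a non-left turn (cross product ≤ 0).
  4. Final stack is the convex hull in CCW order: (2, -4), (9, 3), (-2, 8), (-10, 5), (-5, -2).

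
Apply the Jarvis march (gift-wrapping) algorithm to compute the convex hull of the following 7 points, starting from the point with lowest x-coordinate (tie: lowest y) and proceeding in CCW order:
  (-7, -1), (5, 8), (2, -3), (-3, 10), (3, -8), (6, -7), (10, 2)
Hull (CCW) = [(-7, -1), (3, -8), (6, -7), (10, 2), (5, 8), (-3, 10)]

Jarvis march: at each step, from the current hull vertex p, select the next vertex q as the point such that every other point lies strictly to the left of (or on) the directed line p → q. (Equivalently: for every other point r, the cross product (q − p) × (r − p) ≥ 0.)
Starting point (lowest x, tie lowest y): (-7, -1). Wrap until returning to start. Resulting hull: (-7, -1), (3, -8), (6, -7), (10, 2), (5, 8), (-3, 10).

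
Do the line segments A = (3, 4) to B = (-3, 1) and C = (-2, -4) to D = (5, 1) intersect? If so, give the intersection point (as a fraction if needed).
No (intersection of containing lines falls outside at least one segment)

Parametrize and solve: t = -31/9, s = 11/3. At least one of these is outside [0, 1], so the segments do not intersect.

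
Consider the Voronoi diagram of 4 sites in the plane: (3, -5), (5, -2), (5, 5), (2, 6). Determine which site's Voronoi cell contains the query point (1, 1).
Nearest site = (5, -2)

The Voronoi cell of site s contains exactly those query points closer to s than to any other site. Compute squared distances from q = (1, 1) to each site:
  (5 − 1)² + (-2 − 1)² = 25
  (2 − 1)² + (6 − 1)² = 26
  (5 − 1)² + (5 − 1)² = 32
  (3 − 1)² + (-5 − 1)² = 40
Minimum is attained by (5, -2), so q lies in its Voronoi cell.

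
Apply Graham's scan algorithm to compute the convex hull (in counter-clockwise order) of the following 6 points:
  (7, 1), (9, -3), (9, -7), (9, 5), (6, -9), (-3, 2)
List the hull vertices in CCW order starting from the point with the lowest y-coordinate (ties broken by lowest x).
Hull (CCW) = [(6, -9), (9, -7), (9, 5), (-3, 2)]

Graham scan procedure:
  1. Find the pivot p₀ = point with lowest y (tie → lowest x): (6, -9).
  2. Sort the remaining points by polar angle around p₀.
  3. Walk through sorted points, maintaining a stack; pop the top while the last three entries make a non-left turn (cross product ≤ 0).
  4. Final stack is the convex hull in CCW order: (6, -9), (9, -7), (9, 5), (-3, 2).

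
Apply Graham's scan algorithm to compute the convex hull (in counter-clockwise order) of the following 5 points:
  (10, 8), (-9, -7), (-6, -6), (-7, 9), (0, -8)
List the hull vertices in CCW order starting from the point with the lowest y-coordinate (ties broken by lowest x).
Hull (CCW) = [(0, -8), (10, 8), (-7, 9), (-9, -7)]

Graham scan procedure:
  1. Find the pivot p₀ = point with lowest y (tie → lowest x): (0, -8).
  2. Sort the remaining points by polar angle around p₀.
  3. Walk through sorted points, maintaining a stack; pop the top while the last three entries make a non-left turn (cross product ≤ 0).
  4. Final stack is the convex hull in CCW order: (0, -8), (10, 8), (-7, 9), (-9, -7).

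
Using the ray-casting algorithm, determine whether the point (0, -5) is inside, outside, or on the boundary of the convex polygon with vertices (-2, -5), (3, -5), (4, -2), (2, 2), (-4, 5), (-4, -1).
The point (0, -5) lies on the polygon boundary

Boundary check: the query satisfies the collinearity and bounding-box conditions for some polygon edge, so it lies exactly on the boundary.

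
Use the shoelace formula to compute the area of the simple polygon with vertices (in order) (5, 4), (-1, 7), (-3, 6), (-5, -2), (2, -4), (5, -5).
Area = 169/2

Shoelace formula: Area = (1/2) |Σ_i (x_i · y_{i+1} − x_{i+1} · y_i)| (indices mod n). Compute each cross term:
  (5)(7) − (-1)(4) = 39
  (-1)(6) − (-3)(7) = 15
  (-3)(-2) − (-5)(6) = 36
  (-5)(-4) − (2)(-2) = 24
  (2)(-5) − (5)(-4) = 10
  (5)(4) − (5)(-5) = 45
Sum = 169, so (signed) Area = 169/2 = 169/2, |Area| = 169/2.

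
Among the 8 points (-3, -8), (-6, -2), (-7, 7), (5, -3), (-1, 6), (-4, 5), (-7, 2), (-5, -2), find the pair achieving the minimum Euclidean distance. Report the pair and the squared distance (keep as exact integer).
Pair = ((-6, -2), (-5, -2)); squared distance = 1

Compute all C(8, 2) = 28 pairwise squared distances (x_i − x_j)² + (y_i − y_j)². The minimum is 1, attained by the pair ((-6, -2), (-5, -2)).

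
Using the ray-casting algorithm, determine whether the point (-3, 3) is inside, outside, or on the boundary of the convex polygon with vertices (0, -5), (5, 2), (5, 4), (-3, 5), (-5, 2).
The point (-3, 3) lies strictly inside the polygon

Cast a horizontal ray to the right from the query point and count how many polygon edges it crosses (each edge strictly once or zero times, handled with the usual half-open convention). 
Parity of crossings → odd ⇒ inside.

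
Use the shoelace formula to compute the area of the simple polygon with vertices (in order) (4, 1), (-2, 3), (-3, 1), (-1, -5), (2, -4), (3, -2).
Area = 35

Shoelace formula: Area = (1/2) |Σ_i (x_i · y_{i+1} − x_{i+1} · y_i)| (indices mod n). Compute each cross term:
  (4)(3) − (-2)(1) = 14
  (-2)(1) − (-3)(3) = 7
  (-3)(-5) − (-1)(1) = 16
  (-1)(-4) − (2)(-5) = 14
  (2)(-2) − (3)(-4) = 8
  (3)(1) − (4)(-2) = 11
Sum = 70, so (signed) Area = 70/2 = 35, |Area| = 35.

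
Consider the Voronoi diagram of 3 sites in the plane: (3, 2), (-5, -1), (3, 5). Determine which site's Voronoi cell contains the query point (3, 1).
Nearest site = (3, 2)

The Voronoi cell of site s contains exactly those query points closer to s than to any other site. Compute squared distances from q = (3, 1) to each site:
  (3 − 3)² + (2 − 1)² = 1
  (3 − 3)² + (5 − 1)² = 16
  (-5 − 3)² + (-1 − 1)² = 68
Minimum is attained by (3, 2), so q lies in its Voronoi cell.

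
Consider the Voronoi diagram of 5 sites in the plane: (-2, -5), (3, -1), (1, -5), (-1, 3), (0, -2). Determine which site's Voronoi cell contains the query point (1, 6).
Nearest site = (-1, 3)

The Voronoi cell of site s contains exactly those query points closer to s than to any other site. Compute squared distances from q = (1, 6) to each site:
  (-1 − 1)² + (3 − 6)² = 13
  (3 − 1)² + (-1 − 6)² = 53
  (0 − 1)² + (-2 − 6)² = 65
  (1 − 1)² + (-5 − 6)² = 121
  (-2 − 1)² + (-5 − 6)² = 130
Minimum is attained by (-1, 3), so q lies in its Voronoi cell.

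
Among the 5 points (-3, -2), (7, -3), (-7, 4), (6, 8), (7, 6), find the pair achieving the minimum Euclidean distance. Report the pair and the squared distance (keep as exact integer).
Pair = ((6, 8), (7, 6)); squared distance = 5

Compute all C(5, 2) = 10 pairwise squared distances (x_i − x_j)² + (y_i − y_j)². The minimum is 5, attained by the pair ((6, 8), (7, 6)).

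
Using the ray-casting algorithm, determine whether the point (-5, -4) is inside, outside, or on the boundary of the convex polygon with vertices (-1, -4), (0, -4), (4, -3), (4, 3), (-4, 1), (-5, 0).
The point (-5, -4) lies strictly outside the polygon

Cast a horizontal ray to the right from the query point and count how many polygon edges it crosses (each edge strictly once or zero times, handled with the usual half-open convention). 
Parity of crossings → even ⇒ outside.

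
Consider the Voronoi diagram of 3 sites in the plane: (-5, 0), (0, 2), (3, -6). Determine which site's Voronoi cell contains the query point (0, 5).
Nearest site = (0, 2)

The Voronoi cell of site s contains exactly those query points closer to s than to any other site. Compute squared distances from q = (0, 5) to each site:
  (0 − 0)² + (2 − 5)² = 9
  (-5 − 0)² + (0 − 5)² = 50
  (3 − 0)² + (-6 − 5)² = 130
Minimum is attained by (0, 2), so q lies in its Voronoi cell.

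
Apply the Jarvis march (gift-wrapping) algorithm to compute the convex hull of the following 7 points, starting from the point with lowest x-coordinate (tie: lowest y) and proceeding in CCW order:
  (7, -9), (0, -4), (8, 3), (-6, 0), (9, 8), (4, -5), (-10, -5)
Hull (CCW) = [(-10, -5), (7, -9), (9, 8), (-6, 0)]

Jarvis march: at each step, from the current hull vertex p, select the next vertex q as the point such that every other point lies strictly to the left of (or on) the directed line p → q. (Equivalently: for every other point r, the cross product (q − p) × (r − p) ≥ 0.)
Starting point (lowest x, tie lowest y): (-10, -5). Wrap until returning to start. Resulting hull: (-10, -5), (7, -9), (9, 8), (-6, 0).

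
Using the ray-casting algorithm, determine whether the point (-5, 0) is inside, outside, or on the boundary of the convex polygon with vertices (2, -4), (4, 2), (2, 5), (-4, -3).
The point (-5, 0) lies strictly outside the polygon

Cast a horizontal ray to the right from the query point and count how many polygon edges it crosses (each edge strictly once or zero times, handled with the usual half-open convention). 
Parity of crossings → even ⇒ outside.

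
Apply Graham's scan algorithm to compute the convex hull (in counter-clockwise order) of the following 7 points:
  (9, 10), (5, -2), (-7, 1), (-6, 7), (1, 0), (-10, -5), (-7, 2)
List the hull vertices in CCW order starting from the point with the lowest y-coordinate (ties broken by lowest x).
Hull (CCW) = [(-10, -5), (5, -2), (9, 10), (-6, 7)]

Graham scan procedure:
  1. Find the pivot p₀ = point with lowest y (tie → lowest x): (-10, -5).
  2. Sort the remaining points by polar angle around p₀.
  3. Walk through sorted points, maintaining a stack; pop the top while the last three entries make a non-left turn (cross product ≤ 0).
  4. Final stack is the convex hull in CCW order: (-10, -5), (5, -2), (9, 10), (-6, 7).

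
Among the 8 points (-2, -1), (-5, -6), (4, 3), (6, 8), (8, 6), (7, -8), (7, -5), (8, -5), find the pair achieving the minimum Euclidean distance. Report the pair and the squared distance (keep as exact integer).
Pair = ((7, -5), (8, -5)); squared distance = 1

Compute all C(8, 2) = 28 pairwise squared distances (x_i − x_j)² + (y_i − y_j)². The minimum is 1, attained by the pair ((7, -5), (8, -5)).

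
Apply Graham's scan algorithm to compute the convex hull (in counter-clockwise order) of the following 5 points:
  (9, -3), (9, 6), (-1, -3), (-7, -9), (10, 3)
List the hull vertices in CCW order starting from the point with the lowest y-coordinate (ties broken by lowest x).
Hull (CCW) = [(-7, -9), (9, -3), (10, 3), (9, 6), (-1, -3)]

Graham scan procedure:
  1. Find the pivot p₀ = point with lowest y (tie → lowest x): (-7, -9).
  2. Sort the remaining points by polar angle around p₀.
  3. Walk through sorted points, maintaining a stack; pop the top while the last three entries make a non-left turn (cross product ≤ 0).
  4. Final stack is the convex hull in CCW order: (-7, -9), (9, -3), (10, 3), (9, 6), (-1, -3).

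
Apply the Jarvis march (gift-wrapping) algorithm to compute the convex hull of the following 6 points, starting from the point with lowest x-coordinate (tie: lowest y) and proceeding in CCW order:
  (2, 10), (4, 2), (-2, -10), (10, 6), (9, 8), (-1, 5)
Hull (CCW) = [(-2, -10), (10, 6), (9, 8), (2, 10), (-1, 5)]

Jarvis march: at each step, from the current hull vertex p, select the next vertex q as the point such that every other point lies strictly to the left of (or on) the directed line p → q. (Equivalently: for every other point r, the cross product (q − p) × (r − p) ≥ 0.)
Starting point (lowest x, tie lowest y): (-2, -10). Wrap until returning to start. Resulting hull: (-2, -10), (10, 6), (9, 8), (2, 10), (-1, 5).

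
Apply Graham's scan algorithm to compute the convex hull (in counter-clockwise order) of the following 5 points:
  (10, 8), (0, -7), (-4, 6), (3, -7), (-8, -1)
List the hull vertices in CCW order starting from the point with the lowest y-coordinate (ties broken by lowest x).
Hull (CCW) = [(0, -7), (3, -7), (10, 8), (-4, 6), (-8, -1)]

Graham scan procedure:
  1. Find the pivot p₀ = point with lowest y (tie → lowest x): (0, -7).
  2. Sort the remaining points by polar angle around p₀.
  3. Walk through sorted points, maintaining a stack; pop the top while the last three entries make a non-left turn (cross product ≤ 0).
  4. Final stack is the convex hull in CCW order: (0, -7), (3, -7), (10, 8), (-4, 6), (-8, -1).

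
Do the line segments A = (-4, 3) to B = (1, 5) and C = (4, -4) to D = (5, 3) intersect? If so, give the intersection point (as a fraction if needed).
No (intersection of containing lines falls outside at least one segment)

Parametrize and solve: t = 21/11, s = 17/11. At least one of these is outside [0, 1], so the segments do not intersect.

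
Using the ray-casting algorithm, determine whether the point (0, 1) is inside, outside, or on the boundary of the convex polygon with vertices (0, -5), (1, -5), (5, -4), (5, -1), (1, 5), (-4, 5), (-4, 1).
The point (0, 1) lies strictly inside the polygon

Cast a horizontal ray to the right from the query point and count how many polygon edges it crosses (each edge strictly once or zero times, handled with the usual half-open convention). 
Parity of crossings → odd ⇒ inside.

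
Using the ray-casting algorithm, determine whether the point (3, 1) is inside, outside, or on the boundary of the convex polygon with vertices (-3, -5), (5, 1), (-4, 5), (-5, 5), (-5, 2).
The point (3, 1) lies strictly inside the polygon

Cast a horizontal ray to the right from the query point and count how many polygon edges it crosses (each edge strictly once or zero times, handled with the usual half-open convention). 
Parity of crossings → odd ⇒ inside.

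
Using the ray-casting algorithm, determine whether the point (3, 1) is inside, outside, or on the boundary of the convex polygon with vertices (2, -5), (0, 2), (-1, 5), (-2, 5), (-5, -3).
The point (3, 1) lies strictly outside the polygon

Cast a horizontal ray to the right from the query point and count how many polygon edges it crosses (each edge strictly once or zero times, handled with the usual half-open convention). 
Parity of crossings → even ⇒ outside.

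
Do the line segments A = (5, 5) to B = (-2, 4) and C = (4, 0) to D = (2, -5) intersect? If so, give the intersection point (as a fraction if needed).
No (intersection of containing lines falls outside at least one segment)

Parametrize and solve: t = -5/33, s = -34/33. At least one of these is outside [0, 1], so the segments do not intersect.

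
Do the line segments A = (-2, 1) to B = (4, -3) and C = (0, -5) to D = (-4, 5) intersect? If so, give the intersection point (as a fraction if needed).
No (intersection of containing lines falls outside at least one segment)

Parametrize and solve: t = -1/11, s = 7/11. At least one of these is outside [0, 1], so the segments do not intersect.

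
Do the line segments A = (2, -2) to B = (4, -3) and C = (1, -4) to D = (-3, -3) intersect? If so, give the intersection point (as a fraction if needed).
No (intersection of containing lines falls outside at least one segment)

Parametrize and solve: t = 9/2, s = -5/2. At least one of these is outside [0, 1], so the segments do not intersect.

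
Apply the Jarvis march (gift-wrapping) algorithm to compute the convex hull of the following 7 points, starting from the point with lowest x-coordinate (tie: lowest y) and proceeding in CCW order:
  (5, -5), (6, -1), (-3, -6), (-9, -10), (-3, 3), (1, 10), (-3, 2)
Hull (CCW) = [(-9, -10), (5, -5), (6, -1), (1, 10), (-3, 3)]

Jarvis march: at each step, from the current hull vertex p, select the next vertex q as the point such that every other point lies strictly to the left of (or on) the directed line p → q. (Equivalently: for every other point r, the cross product (q − p) × (r − p) ≥ 0.)
Starting point (lowest x, tie lowest y): (-9, -10). Wrap until returning to start. Resulting hull: (-9, -10), (5, -5), (6, -1), (1, 10), (-3, 3).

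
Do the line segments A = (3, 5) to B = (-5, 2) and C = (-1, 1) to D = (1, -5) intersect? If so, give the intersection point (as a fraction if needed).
No (intersection of containing lines falls outside at least one segment)

Parametrize and solve: t = 16/27, s = -10/27. At least one of these is outside [0, 1], so the segments do not intersect.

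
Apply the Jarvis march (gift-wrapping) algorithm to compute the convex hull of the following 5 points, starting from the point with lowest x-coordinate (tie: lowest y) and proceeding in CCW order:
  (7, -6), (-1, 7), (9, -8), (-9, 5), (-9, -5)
Hull (CCW) = [(-9, -5), (9, -8), (-1, 7), (-9, 5)]

Jarvis march: at each step, from the current hull vertex p, select the next vertex q as the point such that every other point lies strictly to the left of (or on) the directed line p → q. (Equivalently: for every other point r, the cross product (q − p) × (r − p) ≥ 0.)
Starting point (lowest x, tie lowest y): (-9, -5). Wrap until returning to start. Resulting hull: (-9, -5), (9, -8), (-1, 7), (-9, 5).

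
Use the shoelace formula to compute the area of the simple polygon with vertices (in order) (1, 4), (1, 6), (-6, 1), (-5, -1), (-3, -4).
Area = 59/2

Shoelace formula: Area = (1/2) |Σ_i (x_i · y_{i+1} − x_{i+1} · y_i)| (indices mod n). Compute each cross term:
  (1)(6) − (1)(4) = 2
  (1)(1) − (-6)(6) = 37
  (-6)(-1) − (-5)(1) = 11
  (-5)(-4) − (-3)(-1) = 17
  (-3)(4) − (1)(-4) = -8
Sum = 59, so (signed) Area = 59/2 = 59/2, |Area| = 59/2.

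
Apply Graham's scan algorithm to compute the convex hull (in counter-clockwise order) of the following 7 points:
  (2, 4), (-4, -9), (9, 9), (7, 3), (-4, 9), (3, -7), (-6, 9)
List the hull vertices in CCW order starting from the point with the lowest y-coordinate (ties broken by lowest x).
Hull (CCW) = [(-4, -9), (3, -7), (7, 3), (9, 9), (-6, 9)]

Graham scan procedure:
  1. Find the pivot p₀ = point with lowest y (tie → lowest x): (-4, -9).
  2. Sort the remaining points by polar angle around p₀.
  3. Walk through sorted points, maintaining a stack; pop the top while the last three entries make a non-left turn (cross product ≤ 0).
  4. Final stack is the convex hull in CCW order: (-4, -9), (3, -7), (7, 3), (9, 9), (-6, 9).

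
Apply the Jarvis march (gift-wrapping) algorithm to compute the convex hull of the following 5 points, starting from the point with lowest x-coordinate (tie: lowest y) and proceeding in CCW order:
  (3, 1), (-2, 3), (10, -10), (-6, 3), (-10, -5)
Hull (CCW) = [(-10, -5), (10, -10), (3, 1), (-2, 3), (-6, 3)]

Jarvis march: at each step, from the current hull vertex p, select the next vertex q as the point such that every other point lies strictly to the left of (or on) the directed line p → q. (Equivalently: for every other point r, the cross product (q − p) × (r − p) ≥ 0.)
Starting point (lowest x, tie lowest y): (-10, -5). Wrap until returning to start. Resulting hull: (-10, -5), (10, -10), (3, 1), (-2, 3), (-6, 3).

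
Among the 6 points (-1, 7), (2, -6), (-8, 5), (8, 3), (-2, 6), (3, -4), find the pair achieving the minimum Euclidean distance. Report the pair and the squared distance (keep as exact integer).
Pair = ((-1, 7), (-2, 6)); squared distance = 2

Compute all C(6, 2) = 15 pairwise squared distances (x_i − x_j)² + (y_i − y_j)². The minimum is 2, attained by the pair ((-1, 7), (-2, 6)).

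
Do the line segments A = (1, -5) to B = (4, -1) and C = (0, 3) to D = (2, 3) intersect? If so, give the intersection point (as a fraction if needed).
No (intersection of containing lines falls outside at least one segment)

Parametrize and solve: t = 2, s = 7/2. At least one of these is outside [0, 1], so the segments do not intersect.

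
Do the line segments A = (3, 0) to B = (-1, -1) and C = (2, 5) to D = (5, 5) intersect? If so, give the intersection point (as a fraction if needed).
No (intersection of containing lines falls outside at least one segment)

Parametrize and solve: t = -5, s = 7. At least one of these is outside [0, 1], so the segments do not intersect.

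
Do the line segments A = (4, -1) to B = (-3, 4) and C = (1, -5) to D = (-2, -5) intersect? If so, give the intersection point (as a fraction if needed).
No (intersection of containing lines falls outside at least one segment)

Parametrize and solve: t = -4/5, s = -43/15. At least one of these is outside [0, 1], so the segments do not intersect.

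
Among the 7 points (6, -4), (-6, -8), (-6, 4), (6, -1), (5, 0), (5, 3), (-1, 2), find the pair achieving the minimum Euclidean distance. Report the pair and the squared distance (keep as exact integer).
Pair = ((6, -1), (5, 0)); squared distance = 2

Compute all C(7, 2) = 21 pairwise squared distances (x_i − x_j)² + (y_i − y_j)². The minimum is 2, attained by the pair ((6, -1), (5, 0)).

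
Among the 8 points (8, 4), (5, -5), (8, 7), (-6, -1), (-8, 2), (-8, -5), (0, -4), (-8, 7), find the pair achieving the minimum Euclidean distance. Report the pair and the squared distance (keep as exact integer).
Pair = ((8, 4), (8, 7)); squared distance = 9

Compute all C(8, 2) = 28 pairwise squared distances (x_i − x_j)² + (y_i − y_j)². The minimum is 9, attained by the pair ((8, 4), (8, 7)).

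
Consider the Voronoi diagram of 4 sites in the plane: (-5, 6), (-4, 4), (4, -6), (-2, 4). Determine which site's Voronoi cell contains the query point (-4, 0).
Nearest site = (-4, 4)

The Voronoi cell of site s contains exactly those query points closer to s than to any other site. Compute squared distances from q = (-4, 0) to each site:
  (-4 − -4)² + (4 − 0)² = 16
  (-2 − -4)² + (4 − 0)² = 20
  (-5 − -4)² + (6 − 0)² = 37
  (4 − -4)² + (-6 − 0)² = 100
Minimum is attained by (-4, 4), so q lies in its Voronoi cell.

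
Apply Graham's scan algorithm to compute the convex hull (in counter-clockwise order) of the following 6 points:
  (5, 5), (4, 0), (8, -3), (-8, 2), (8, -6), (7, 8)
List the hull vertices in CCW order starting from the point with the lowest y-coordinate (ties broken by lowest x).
Hull (CCW) = [(8, -6), (8, -3), (7, 8), (-8, 2)]

Graham scan procedure:
  1. Find the pivot p₀ = point with lowest y (tie → lowest x): (8, -6).
  2. Sort the remaining points by polar angle around p₀.
  3. Walk through sorted points, maintaining a stack; pop the top while the last three entries make a non-left turn (cross product ≤ 0).
  4. Final stack is the convex hull in CCW order: (8, -6), (8, -3), (7, 8), (-8, 2).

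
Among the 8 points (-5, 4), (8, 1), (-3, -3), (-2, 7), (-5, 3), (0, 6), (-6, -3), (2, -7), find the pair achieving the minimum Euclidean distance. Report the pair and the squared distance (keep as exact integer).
Pair = ((-5, 4), (-5, 3)); squared distance = 1

Compute all C(8, 2) = 28 pairwise squared distances (x_i − x_j)² + (y_i − y_j)². The minimum is 1, attained by the pair ((-5, 4), (-5, 3)).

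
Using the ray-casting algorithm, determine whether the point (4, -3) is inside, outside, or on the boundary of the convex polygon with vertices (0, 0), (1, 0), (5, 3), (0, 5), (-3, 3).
The point (4, -3) lies strictly outside the polygon

Cast a horizontal ray to the right from the query point and count how many polygon edges it crosses (each edge strictly once or zero times, handled with the usual half-open convention). 
Parity of crossings → even ⇒ outside.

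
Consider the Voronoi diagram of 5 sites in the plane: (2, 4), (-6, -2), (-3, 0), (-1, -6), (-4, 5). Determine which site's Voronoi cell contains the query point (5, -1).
Nearest site = (2, 4)

The Voronoi cell of site s contains exactly those query points closer to s than to any other site. Compute squared distances from q = (5, -1) to each site:
  (2 − 5)² + (4 − -1)² = 34
  (-1 − 5)² + (-6 − -1)² = 61
  (-3 − 5)² + (0 − -1)² = 65
  (-4 − 5)² + (5 − -1)² = 117
  (-6 − 5)² + (-2 − -1)² = 122
Minimum is attained by (2, 4), so q lies in its Voronoi cell.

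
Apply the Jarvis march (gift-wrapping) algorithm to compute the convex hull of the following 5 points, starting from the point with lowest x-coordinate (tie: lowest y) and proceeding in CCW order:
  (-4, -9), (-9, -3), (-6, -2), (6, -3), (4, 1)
Hull (CCW) = [(-9, -3), (-4, -9), (6, -3), (4, 1), (-6, -2)]

Jarvis march: at each step, from the current hull vertex p, select the next vertex q as the point such that every other point lies strictly to the left of (or on) the directed line p → q. (Equivalently: for every other point r, the cross product (q − p) × (r − p) ≥ 0.)
Starting point (lowest x, tie lowest y): (-9, -3). Wrap until returning to start. Resulting hull: (-9, -3), (-4, -9), (6, -3), (4, 1), (-6, -2).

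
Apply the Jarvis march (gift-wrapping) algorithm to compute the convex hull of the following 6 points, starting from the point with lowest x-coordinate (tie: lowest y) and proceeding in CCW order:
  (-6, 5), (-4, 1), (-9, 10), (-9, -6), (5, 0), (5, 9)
Hull (CCW) = [(-9, -6), (5, 0), (5, 9), (-9, 10)]

Jarvis march: at each step, from the current hull vertex p, select the next vertex q as the point such that every other point lies strictly to the left of (or on) the directed line p → q. (Equivalently: for every other point r, the cross product (q − p) × (r − p) ≥ 0.)
Starting point (lowest x, tie lowest y): (-9, -6). Wrap until returning to start. Resulting hull: (-9, -6), (5, 0), (5, 9), (-9, 10).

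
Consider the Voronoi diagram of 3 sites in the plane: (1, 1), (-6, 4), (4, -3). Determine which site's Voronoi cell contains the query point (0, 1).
Nearest site = (1, 1)

The Voronoi cell of site s contains exactly those query points closer to s than to any other site. Compute squared distances from q = (0, 1) to each site:
  (1 − 0)² + (1 − 1)² = 1
  (4 − 0)² + (-3 − 1)² = 32
  (-6 − 0)² + (4 − 1)² = 45
Minimum is attained by (1, 1), so q lies in its Voronoi cell.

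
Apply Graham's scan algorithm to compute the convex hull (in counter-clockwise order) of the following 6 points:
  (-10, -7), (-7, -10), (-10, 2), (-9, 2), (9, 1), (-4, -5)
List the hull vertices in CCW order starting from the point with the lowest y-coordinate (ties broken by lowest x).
Hull (CCW) = [(-7, -10), (9, 1), (-9, 2), (-10, 2), (-10, -7)]

Graham scan procedure:
  1. Find the pivot p₀ = point with lowest y (tie → lowest x): (-7, -10).
  2. Sort the remaining points by polar angle around p₀.
  3. Walk through sorted points, maintaining a stack; pop the top while the last three entries make a non-left turn (cross product ≤ 0).
  4. Final stack is the convex hull in CCW order: (-7, -10), (9, 1), (-9, 2), (-10, 2), (-10, -7).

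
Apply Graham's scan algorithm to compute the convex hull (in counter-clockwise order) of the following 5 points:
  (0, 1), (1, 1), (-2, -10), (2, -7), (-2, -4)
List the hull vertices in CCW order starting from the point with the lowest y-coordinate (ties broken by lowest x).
Hull (CCW) = [(-2, -10), (2, -7), (1, 1), (0, 1), (-2, -4)]

Graham scan procedure:
  1. Find the pivot p₀ = point with lowest y (tie → lowest x): (-2, -10).
  2. Sort the remaining points by polar angle around p₀.
  3. Walk through sorted points, maintaining a stack; pop the top while the last three entries make a non-left turn (cross product ≤ 0).
  4. Final stack is the convex hull in CCW order: (-2, -10), (2, -7), (1, 1), (0, 1), (-2, -4).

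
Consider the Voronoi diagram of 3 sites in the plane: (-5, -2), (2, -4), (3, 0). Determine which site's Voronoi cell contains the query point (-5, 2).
Nearest site = (-5, -2)

The Voronoi cell of site s contains exactly those query points closer to s than to any other site. Compute squared distances from q = (-5, 2) to each site:
  (-5 − -5)² + (-2 − 2)² = 16
  (3 − -5)² + (0 − 2)² = 68
  (2 − -5)² + (-4 − 2)² = 85
Minimum is attained by (-5, -2), so q lies in its Voronoi cell.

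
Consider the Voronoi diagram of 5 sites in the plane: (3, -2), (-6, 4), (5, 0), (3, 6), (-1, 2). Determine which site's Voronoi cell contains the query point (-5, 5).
Nearest site = (-6, 4)

The Voronoi cell of site s contains exactly those query points closer to s than to any other site. Compute squared distances from q = (-5, 5) to each site:
  (-6 − -5)² + (4 − 5)² = 2
  (-1 − -5)² + (2 − 5)² = 25
  (3 − -5)² + (6 − 5)² = 65
  (3 − -5)² + (-2 − 5)² = 113
  (5 − -5)² + (0 − 5)² = 125
Minimum is attained by (-6, 4), so q lies in its Voronoi cell.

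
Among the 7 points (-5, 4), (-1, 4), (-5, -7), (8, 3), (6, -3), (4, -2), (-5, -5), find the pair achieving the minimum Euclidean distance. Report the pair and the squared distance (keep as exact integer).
Pair = ((-5, -7), (-5, -5)); squared distance = 4

Compute all C(7, 2) = 21 pairwise squared distances (x_i − x_j)² + (y_i − y_j)². The minimum is 4, attained by the pair ((-5, -7), (-5, -5)).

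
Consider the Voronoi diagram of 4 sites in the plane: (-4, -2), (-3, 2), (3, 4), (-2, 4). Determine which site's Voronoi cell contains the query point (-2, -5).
Nearest site = (-4, -2)

The Voronoi cell of site s contains exactly those query points closer to s than to any other site. Compute squared distances from q = (-2, -5) to each site:
  (-4 − -2)² + (-2 − -5)² = 13
  (-3 − -2)² + (2 − -5)² = 50
  (-2 − -2)² + (4 − -5)² = 81
  (3 − -2)² + (4 − -5)² = 106
Minimum is attained by (-4, -2), so q lies in its Voronoi cell.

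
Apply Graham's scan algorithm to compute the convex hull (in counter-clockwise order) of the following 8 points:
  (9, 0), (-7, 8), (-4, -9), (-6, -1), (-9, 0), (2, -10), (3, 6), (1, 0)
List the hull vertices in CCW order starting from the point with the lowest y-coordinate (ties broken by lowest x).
Hull (CCW) = [(2, -10), (9, 0), (3, 6), (-7, 8), (-9, 0), (-4, -9)]

Graham scan procedure:
  1. Find the pivot p₀ = point with lowest y (tie → lowest x): (2, -10).
  2. Sort the remaining points by polar angle around p₀.
  3. Walk through sorted points, maintaining a stack; pop the top while the last three entries make a non-left turn (cross product ≤ 0).
  4. Final stack is the convex hull in CCW order: (2, -10), (9, 0), (3, 6), (-7, 8), (-9, 0), (-4, -9).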